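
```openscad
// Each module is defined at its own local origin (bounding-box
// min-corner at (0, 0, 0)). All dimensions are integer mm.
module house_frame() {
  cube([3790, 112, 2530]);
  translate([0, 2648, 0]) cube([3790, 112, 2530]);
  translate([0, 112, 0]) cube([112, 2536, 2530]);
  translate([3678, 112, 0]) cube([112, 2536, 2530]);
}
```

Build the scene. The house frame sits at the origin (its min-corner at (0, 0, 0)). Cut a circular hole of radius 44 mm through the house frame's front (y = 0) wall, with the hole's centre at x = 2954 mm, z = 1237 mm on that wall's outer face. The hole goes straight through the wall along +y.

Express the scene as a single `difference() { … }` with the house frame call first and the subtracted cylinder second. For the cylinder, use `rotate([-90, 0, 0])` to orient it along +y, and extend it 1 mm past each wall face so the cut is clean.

difference() {
  house_frame();
  translate([2954, -1, 1237]) rotate([-90, 0, 0]) cylinder(h = 114, r = 44);
}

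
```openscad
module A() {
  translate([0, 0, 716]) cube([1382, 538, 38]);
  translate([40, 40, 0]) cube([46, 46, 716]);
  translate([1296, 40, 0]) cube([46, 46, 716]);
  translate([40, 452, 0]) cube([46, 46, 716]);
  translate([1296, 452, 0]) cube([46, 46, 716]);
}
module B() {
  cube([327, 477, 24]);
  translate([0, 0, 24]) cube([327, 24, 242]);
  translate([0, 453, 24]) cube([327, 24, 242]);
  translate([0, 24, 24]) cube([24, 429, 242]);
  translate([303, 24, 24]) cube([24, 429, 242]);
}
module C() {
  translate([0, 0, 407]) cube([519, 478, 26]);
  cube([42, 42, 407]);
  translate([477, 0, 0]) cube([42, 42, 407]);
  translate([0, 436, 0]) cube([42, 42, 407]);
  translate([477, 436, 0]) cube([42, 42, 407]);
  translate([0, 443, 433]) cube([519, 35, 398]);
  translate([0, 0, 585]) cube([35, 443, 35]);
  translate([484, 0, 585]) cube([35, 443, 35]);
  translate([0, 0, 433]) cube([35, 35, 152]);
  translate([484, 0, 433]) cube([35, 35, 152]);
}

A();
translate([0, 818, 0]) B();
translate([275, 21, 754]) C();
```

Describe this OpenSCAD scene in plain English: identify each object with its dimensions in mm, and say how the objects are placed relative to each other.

A is a rectangular dining table. The top is 1382×538×38 mm with its upper surface at z = 754 mm. It stands on four 46×46 mm square legs, each inset 40 mm from the nearest pair of top edges, running from the floor to the underside of the top.

B is an open storage box with external size 327×477×266 mm and wall thickness 24 mm (the base is also 24 mm thick). The base covers the whole footprint; the four walls stand on the base, with the y-facing walls full-width and the x-facing walls fitting between their inner faces.

C is a chair: 519×478 mm seat, 26 mm thick, top at z = 433 mm, on four 42 mm square corner legs flush with the seat edges. A 35 mm thick backrest slab spans the full seat width, extending 398 mm above the seat top, its back face flush with the seat's +y edge. Two armrests of 35×35 mm section run along each side from the seat's front edge to the front of the backrest, top faces 187 mm above the seat top and outer faces flush with the seat's x-edges; a 35×35 mm post under the front of each armrest stands on the seat at the front corner.

The open box is on the floor beside the table on its +y side. The chair is on top of the table.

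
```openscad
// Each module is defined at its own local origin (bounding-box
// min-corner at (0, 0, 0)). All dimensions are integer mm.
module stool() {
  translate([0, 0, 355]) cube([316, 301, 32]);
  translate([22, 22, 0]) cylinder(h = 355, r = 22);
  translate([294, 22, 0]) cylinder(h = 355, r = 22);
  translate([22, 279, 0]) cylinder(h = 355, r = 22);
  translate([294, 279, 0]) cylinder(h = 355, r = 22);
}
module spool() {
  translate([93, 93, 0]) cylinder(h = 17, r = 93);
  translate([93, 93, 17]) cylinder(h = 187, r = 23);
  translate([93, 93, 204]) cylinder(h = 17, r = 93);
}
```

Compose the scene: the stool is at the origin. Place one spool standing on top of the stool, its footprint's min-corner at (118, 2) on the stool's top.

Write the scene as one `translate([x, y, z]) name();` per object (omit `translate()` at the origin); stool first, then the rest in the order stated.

stool();
translate([118, 2, 387]) spool();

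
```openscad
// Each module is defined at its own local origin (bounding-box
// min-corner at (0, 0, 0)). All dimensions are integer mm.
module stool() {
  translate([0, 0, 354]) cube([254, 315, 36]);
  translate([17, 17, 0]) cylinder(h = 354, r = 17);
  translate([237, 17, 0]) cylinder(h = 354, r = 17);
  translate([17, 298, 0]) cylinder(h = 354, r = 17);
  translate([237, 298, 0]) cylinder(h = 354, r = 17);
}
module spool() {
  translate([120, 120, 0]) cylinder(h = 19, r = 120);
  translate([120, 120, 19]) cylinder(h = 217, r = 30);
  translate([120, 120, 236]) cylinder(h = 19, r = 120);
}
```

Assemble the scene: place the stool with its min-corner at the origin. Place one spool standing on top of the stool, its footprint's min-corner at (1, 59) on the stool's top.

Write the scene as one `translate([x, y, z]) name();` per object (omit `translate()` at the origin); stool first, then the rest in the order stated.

stool();
translate([1, 59, 390]) spool();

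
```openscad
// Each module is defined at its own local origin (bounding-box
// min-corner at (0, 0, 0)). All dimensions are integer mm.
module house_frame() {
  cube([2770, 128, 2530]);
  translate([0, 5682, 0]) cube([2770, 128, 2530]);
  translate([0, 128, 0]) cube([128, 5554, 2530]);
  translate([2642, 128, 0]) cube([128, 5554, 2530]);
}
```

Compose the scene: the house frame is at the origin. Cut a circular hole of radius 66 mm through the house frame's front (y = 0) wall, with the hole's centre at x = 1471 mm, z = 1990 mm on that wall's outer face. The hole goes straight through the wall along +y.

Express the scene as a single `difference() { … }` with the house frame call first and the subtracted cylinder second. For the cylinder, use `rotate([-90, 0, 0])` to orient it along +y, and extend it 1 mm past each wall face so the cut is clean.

difference() {
  house_frame();
  translate([1471, -1, 1990]) rotate([-90, 0, 0]) cylinder(h = 130, r = 66);
}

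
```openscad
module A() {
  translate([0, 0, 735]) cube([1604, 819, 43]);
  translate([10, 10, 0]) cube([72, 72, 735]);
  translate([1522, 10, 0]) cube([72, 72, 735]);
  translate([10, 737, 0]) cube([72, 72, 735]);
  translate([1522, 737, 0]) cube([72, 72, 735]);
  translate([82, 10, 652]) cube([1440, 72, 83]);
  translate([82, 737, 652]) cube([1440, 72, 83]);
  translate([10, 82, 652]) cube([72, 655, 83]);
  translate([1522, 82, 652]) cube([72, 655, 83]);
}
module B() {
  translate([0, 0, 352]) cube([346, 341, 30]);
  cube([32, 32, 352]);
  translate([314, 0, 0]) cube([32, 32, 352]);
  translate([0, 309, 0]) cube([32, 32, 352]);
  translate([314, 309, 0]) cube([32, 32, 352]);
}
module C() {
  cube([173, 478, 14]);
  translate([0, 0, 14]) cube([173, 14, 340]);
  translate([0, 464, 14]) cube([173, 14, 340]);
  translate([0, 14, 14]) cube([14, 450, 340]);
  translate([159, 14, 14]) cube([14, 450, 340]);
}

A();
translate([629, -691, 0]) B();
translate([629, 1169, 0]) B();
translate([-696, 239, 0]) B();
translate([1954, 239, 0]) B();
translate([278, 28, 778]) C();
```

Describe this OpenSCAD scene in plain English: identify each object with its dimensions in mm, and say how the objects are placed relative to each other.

A is a table with a 1604×819 mm rectangular top, 43 mm thick, top surface at z = 778 mm, supported by four 72×72 mm square legs, each inset 10 mm from the nearest pair of top edges, running from the floor. Four apron rails, 72 mm thick and 83 mm tall, run between adjacent legs with their top edges flush with the underside of the top and their outer faces flush with the legs' outer faces.

B is a four-legged stool. The seat is a 346×341×30 mm slab whose top surface is at z = 382 mm; four square legs, each 32×32 mm in cross-section, run from the floor (z = 0) to the underside of the seat, each flush with a corner of the seat.

C is an open-topped rectangular box: outside dimensions 173×478×354 mm, with a uniform wall and base thickness of 14 mm. The base is a full 173×478 slab on the floor; four walls sit on top of the base. The front and back walls (the −y and +y sides) span the full width; the two side walls fit between them.

Four stools sit around the table at the −y, +y, −x, +x sides. The open box is on top of the table.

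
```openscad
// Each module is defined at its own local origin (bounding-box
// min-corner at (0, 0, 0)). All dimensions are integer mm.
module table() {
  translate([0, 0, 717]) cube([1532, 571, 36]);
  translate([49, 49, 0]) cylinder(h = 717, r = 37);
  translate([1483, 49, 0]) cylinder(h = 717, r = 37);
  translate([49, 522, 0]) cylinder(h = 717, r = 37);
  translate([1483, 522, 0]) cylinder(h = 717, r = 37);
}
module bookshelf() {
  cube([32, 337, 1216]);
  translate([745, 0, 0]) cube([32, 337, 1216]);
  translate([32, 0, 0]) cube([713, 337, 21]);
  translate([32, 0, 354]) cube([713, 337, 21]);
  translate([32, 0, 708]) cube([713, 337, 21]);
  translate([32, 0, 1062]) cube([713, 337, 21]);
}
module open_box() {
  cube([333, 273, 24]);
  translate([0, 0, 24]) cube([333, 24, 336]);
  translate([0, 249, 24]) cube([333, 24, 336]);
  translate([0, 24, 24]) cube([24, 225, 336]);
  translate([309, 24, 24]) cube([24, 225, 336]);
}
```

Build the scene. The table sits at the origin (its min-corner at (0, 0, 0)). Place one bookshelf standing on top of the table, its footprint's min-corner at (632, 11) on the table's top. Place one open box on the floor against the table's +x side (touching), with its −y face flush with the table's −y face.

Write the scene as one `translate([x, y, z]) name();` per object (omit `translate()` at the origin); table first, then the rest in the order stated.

table();
translate([632, 11, 753]) bookshelf();
translate([1532, 0, 0]) open_box();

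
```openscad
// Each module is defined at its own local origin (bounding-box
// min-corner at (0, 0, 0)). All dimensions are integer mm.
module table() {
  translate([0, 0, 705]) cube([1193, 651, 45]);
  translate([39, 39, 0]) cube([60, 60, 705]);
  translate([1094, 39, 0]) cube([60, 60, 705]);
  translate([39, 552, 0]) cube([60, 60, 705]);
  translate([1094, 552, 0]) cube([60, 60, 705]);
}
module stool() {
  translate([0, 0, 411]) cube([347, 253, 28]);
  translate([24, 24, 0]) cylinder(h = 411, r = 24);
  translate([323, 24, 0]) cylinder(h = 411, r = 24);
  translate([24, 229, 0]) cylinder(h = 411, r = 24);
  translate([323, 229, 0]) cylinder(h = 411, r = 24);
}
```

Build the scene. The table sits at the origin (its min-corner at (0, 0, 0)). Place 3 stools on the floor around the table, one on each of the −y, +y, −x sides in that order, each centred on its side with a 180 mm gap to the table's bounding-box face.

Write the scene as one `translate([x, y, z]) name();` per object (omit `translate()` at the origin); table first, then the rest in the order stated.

table();
translate([423, -433, 0]) stool();
translate([423, 831, 0]) stool();
translate([-527, 199, 0]) stool();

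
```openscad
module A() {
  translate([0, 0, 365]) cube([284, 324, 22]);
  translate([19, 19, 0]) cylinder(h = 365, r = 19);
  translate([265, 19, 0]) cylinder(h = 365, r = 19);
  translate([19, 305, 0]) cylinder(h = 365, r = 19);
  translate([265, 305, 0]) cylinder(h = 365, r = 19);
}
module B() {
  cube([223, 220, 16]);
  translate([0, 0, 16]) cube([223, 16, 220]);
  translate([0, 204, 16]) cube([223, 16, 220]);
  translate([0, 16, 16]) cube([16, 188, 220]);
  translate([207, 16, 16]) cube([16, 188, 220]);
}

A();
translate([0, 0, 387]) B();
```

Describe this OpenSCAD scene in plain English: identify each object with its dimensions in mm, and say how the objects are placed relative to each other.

A is a four-legged stool. The seat is a 284×324×22 mm slab whose top surface is at z = 387 mm; four round legs, each 38 mm in diameter, run from the floor (z = 0) to the underside of the seat, each leg's axis is inset half a diameter from the nearest pair of seat edges (so the leg's bounding box is flush with the corner).

B is an open storage box with external size 223×220×236 mm and wall thickness 16 mm (the base is also 16 mm thick). The base covers the whole footprint; the four walls stand on the base, with the y-facing walls full-width and the x-facing walls fitting between their inner faces.

The open box is on top of the stool.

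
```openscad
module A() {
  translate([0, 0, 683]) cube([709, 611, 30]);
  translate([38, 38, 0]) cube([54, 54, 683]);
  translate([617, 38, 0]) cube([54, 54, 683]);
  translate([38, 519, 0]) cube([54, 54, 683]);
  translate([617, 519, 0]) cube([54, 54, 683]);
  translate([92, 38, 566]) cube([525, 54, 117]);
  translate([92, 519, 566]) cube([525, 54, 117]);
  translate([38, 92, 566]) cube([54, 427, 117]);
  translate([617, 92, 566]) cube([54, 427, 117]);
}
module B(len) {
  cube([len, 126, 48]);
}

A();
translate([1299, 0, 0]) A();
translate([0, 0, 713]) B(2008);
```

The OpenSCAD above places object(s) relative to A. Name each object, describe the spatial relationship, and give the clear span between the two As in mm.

Second table starts at x = 1299; first ends at x = 709; clear span = 1299 − 709 = 590 mm.

A is a table. B is a beam. A beam spans the tops of two tables. The clear span between the two tables is 590 mm.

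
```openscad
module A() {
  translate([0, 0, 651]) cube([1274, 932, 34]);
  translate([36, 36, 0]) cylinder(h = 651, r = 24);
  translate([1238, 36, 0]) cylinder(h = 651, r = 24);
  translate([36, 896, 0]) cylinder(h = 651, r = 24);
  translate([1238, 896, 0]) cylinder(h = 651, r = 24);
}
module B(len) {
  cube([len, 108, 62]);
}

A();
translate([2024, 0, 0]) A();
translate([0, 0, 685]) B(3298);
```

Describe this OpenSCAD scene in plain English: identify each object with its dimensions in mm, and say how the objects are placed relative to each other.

A is a table: top 1274 mm (x) × 932 mm (y), 34 mm thick, upper face at z = 685 mm, on four round legs of 48 mm diameter, each leg's bounding box inset 12 mm from the nearest pair of top edges, running from z = 0 to the bottom of the top.

B is a rectangular beam 3298 mm long (x), 108 mm deep (y), 62 mm thick (z).

The beam spans the tops of two tables placed 750 mm apart, resting at z = 685 mm.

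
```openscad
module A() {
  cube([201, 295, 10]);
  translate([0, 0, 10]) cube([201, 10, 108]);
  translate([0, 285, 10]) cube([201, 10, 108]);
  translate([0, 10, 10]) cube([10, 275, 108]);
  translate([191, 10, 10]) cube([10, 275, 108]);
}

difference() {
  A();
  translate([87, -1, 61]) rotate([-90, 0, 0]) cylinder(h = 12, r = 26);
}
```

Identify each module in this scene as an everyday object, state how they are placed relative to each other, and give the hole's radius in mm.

A is an open box. The open box has a circular hole through its front wall. The hole's radius is 26 mm.

The subtracted cylinder has r = 26 mm.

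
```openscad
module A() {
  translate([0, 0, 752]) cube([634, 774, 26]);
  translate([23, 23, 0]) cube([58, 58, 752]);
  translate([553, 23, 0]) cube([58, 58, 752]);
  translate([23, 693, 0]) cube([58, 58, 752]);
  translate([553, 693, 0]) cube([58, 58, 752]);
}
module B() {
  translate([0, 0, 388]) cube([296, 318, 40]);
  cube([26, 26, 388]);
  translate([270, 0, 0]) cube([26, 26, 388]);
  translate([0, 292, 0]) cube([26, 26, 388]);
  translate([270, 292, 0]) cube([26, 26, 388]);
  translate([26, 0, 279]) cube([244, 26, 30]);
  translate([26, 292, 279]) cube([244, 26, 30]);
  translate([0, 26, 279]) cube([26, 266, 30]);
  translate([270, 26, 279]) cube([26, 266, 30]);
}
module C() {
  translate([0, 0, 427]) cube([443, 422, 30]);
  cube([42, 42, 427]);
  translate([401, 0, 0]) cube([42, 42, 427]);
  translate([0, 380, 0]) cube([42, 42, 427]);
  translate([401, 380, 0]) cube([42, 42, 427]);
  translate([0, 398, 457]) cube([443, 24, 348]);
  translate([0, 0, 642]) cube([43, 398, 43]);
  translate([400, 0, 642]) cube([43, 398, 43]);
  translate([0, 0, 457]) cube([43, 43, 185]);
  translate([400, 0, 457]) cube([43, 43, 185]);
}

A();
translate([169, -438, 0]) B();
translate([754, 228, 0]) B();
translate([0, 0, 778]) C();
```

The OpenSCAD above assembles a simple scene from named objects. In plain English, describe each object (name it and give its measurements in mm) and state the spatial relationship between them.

A is a rectangular dining table. The top is 634×774×26 mm with its upper surface at z = 778 mm. It stands on four 58×58 mm square legs, each inset 23 mm from the nearest pair of top edges, running from the floor to the underside of the top.

B is a simple wooden stool: a rectangular seat 296 mm (x) by 318 mm (y), 40 mm thick, top face at z = 428 mm, on four square legs, each 26×26 mm in cross-section. The legs rest on z = 0, each flush with a corner of the seat. Four stretchers, 26 mm wide and 30 mm tall, connect adjacent legs with their undersides at z = 279 mm, each running between the inner faces of the legs it joins and aligned with the legs' outer faces on the other axis.

C is a chair: 443×422 mm seat, 30 mm thick, top at z = 457 mm, on four 42 mm square corner legs flush with the seat edges. A 24 mm thick backrest slab spans the full seat width, extending 348 mm above the seat top, its back face flush with the seat's +y edge. Two armrests of 43×43 mm section run along each side from the seat's front edge to the front of the backrest, top faces 228 mm above the seat top and outer faces flush with the seat's x-edges; a 43×43 mm post under the front of each armrest stands on the seat at the front corner.

Two stools sit around the table at the −y, +x sides. The chair is on top of the table.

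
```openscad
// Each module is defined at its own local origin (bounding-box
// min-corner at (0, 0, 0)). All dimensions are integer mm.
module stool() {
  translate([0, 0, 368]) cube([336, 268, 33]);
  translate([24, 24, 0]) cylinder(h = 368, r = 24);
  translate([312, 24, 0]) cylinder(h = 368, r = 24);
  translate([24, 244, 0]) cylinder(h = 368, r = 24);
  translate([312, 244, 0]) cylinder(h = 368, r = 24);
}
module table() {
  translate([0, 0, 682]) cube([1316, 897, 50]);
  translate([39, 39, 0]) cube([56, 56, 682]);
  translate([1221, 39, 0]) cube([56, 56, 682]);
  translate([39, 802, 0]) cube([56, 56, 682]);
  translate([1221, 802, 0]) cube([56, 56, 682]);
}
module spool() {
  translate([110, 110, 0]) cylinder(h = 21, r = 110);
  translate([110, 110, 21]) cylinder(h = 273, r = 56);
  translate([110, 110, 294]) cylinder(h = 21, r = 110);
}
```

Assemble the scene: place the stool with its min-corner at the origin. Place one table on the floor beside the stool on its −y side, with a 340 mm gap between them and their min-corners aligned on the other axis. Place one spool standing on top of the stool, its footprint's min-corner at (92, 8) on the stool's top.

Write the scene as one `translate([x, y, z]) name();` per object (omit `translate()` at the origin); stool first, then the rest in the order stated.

stool();
translate([0, -1237, 0]) table();
translate([92, 8, 401]) spool();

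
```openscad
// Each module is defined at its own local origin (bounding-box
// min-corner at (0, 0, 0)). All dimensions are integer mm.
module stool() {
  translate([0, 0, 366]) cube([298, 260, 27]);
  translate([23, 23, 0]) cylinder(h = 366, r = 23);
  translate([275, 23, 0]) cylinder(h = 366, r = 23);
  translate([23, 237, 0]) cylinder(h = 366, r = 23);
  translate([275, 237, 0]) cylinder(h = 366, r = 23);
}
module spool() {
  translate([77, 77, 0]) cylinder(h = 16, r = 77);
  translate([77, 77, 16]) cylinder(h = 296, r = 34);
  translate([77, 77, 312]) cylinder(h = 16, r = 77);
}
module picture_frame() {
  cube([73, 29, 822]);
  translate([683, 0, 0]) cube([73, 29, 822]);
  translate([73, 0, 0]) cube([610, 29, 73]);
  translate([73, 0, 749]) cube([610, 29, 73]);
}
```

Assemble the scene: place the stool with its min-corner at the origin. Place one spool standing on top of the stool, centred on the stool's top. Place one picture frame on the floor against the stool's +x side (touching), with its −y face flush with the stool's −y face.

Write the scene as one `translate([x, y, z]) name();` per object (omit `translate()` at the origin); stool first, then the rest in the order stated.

stool();
translate([72, 53, 393]) spool();
translate([298, 0, 0]) picture_frame();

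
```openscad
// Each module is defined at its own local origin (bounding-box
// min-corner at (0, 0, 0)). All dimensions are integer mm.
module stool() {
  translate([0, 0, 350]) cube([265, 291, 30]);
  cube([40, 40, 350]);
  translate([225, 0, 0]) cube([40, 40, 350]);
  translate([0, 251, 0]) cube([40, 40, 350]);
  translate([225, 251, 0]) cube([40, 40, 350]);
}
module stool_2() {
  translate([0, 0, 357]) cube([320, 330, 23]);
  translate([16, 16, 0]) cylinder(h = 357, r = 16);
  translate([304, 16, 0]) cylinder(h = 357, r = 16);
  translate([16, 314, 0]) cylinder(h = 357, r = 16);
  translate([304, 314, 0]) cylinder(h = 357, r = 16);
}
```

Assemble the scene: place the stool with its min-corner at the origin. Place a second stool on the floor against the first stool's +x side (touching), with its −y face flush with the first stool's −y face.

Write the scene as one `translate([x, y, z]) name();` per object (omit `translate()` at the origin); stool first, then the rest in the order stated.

stool();
translate([265, 0, 0]) stool_2();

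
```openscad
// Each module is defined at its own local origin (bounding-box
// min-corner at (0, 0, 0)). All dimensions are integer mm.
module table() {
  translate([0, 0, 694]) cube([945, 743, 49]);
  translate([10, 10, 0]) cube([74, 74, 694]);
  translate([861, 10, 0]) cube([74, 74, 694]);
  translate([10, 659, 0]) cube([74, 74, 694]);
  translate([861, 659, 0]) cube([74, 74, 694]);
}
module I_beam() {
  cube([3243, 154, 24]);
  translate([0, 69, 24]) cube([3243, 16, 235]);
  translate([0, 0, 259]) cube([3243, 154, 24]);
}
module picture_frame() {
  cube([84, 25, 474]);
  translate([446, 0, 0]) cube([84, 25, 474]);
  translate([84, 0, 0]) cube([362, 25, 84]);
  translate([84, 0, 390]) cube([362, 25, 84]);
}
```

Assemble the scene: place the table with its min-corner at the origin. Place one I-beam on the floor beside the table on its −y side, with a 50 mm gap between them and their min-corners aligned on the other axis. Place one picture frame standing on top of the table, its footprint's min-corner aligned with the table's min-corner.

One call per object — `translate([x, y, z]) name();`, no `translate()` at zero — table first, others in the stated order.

table();
translate([0, -204, 0]) I_beam();
translate([0, 0, 743]) picture_frame();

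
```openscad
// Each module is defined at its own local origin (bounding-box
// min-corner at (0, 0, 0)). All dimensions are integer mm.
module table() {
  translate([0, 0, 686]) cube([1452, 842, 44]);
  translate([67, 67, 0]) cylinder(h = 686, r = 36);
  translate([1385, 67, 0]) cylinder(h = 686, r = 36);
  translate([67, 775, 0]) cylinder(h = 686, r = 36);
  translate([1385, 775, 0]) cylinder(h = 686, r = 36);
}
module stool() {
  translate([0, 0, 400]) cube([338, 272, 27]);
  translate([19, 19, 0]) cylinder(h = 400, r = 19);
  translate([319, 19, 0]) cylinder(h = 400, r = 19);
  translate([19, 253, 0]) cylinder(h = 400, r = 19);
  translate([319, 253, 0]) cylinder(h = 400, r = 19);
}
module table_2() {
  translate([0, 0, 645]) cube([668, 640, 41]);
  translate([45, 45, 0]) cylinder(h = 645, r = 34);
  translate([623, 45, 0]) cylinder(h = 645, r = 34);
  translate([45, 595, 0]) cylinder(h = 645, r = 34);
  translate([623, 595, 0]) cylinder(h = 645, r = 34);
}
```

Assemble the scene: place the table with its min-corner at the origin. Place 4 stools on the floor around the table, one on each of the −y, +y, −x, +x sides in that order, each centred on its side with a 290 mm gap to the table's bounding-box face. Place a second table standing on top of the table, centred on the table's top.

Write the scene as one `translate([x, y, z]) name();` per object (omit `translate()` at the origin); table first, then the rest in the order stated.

table();
translate([557, -562, 0]) stool();
translate([557, 1132, 0]) stool();
translate([-628, 285, 0]) stool();
translate([1742, 285, 0]) stool();
translate([392, 101, 730]) table_2();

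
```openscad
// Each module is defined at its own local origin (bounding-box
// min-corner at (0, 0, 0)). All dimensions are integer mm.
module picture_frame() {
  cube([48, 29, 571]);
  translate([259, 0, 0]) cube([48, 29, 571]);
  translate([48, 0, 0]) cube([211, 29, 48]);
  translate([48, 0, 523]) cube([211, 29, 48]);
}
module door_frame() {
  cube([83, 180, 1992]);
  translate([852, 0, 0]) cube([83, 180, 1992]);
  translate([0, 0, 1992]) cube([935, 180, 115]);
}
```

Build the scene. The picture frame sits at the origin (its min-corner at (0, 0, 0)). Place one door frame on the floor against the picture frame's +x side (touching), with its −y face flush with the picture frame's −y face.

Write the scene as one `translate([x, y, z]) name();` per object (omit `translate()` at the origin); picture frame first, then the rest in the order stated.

picture_frame();
translate([307, 0, 0]) door_frame();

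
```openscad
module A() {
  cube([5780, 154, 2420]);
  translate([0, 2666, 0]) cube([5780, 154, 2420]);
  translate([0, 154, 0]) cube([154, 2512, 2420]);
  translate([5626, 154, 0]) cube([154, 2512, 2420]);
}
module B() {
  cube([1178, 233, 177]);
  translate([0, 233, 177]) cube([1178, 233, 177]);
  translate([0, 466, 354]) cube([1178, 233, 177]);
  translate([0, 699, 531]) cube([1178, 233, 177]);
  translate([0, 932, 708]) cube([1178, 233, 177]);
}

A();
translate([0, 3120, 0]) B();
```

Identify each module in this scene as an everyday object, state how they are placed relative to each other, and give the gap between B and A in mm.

A is a house frame. B is a staircase. The staircase is on the floor beside the house frame on its +y side. The gap between the staircase and the house frame is 300 mm.

The staircase's nearest face is 300 mm from the house frame's +y face.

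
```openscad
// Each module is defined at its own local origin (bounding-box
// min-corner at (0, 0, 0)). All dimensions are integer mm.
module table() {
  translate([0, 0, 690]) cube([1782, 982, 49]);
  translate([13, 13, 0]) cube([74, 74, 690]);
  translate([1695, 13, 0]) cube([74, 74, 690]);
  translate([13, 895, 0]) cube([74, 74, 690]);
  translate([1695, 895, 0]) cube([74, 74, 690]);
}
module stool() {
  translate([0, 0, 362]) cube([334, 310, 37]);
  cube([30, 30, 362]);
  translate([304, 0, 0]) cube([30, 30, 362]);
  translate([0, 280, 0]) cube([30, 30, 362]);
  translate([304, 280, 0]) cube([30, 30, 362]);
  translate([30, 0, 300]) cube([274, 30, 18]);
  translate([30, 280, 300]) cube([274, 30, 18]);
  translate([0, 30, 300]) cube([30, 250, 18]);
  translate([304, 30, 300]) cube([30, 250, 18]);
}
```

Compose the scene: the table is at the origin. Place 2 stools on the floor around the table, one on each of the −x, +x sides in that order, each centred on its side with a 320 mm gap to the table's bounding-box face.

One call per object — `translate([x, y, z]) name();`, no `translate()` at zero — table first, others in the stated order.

table();
translate([-654, 336, 0]) stool();
translate([2102, 336, 0]) stool();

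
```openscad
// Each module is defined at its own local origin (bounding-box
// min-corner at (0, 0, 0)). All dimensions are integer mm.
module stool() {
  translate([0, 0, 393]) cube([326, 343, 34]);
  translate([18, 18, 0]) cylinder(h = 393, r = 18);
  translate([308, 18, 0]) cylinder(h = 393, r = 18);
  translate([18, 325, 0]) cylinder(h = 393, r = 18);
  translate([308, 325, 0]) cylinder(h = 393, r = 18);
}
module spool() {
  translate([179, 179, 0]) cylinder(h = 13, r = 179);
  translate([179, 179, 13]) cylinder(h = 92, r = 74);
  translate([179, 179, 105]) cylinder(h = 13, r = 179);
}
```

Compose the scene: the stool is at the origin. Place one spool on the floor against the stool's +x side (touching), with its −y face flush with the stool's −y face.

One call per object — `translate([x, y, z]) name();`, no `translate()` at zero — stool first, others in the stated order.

stool();
translate([326, 0, 0]) spool();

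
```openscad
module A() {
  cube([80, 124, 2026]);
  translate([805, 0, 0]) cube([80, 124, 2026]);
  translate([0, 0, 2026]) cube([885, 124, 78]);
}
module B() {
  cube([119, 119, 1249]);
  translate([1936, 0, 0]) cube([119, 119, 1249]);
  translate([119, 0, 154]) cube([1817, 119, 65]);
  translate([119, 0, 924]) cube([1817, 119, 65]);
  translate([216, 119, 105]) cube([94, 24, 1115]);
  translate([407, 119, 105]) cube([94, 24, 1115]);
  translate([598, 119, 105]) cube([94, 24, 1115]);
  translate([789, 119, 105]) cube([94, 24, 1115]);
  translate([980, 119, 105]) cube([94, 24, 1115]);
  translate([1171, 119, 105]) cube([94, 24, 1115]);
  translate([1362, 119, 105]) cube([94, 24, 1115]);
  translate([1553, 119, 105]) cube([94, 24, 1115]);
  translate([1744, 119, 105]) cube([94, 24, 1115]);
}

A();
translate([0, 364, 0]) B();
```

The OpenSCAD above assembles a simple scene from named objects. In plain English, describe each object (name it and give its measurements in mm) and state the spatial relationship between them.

A is a rectangular door frame: two vertical jambs of 80×124 mm section, 2026 mm tall, with a clear opening 725 mm wide between their inner faces. A header 78 mm tall and 124 mm deep lies on top of the jambs and spans the full outside width.

B is a fence section. Two 119×119 mm posts, 1249 mm tall, stand on the floor with a clear span of 1817 mm between their inner faces. Two horizontal rails of 119×65 mm section span the gap between the posts with their undersides at z = 154 mm and z = 924 mm, flush with the posts' −y face. 9 pickets, each 94 mm wide, 24 mm thick and 1115 mm tall, are fixed to the +y face of the rails with their bottoms at z = 105 mm, evenly spaced across the span with equal gaps (rounded down to the nearest mm) at the −x end and between each pair — any rounding remainder accumulates at the +x end.

The fence section is on the floor beside the door frame on its +y side.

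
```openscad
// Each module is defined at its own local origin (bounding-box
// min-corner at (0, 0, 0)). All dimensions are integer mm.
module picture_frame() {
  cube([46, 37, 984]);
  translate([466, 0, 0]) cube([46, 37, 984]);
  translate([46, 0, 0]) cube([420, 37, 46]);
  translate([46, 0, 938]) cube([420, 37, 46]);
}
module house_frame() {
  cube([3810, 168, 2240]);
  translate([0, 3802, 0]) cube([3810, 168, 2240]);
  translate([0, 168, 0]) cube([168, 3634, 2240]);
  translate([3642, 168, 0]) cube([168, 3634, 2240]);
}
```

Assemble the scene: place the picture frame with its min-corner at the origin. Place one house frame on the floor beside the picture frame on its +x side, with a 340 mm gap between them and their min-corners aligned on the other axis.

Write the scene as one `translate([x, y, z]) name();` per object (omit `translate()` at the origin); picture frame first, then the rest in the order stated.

picture_frame();
translate([852, 0, 0]) house_frame();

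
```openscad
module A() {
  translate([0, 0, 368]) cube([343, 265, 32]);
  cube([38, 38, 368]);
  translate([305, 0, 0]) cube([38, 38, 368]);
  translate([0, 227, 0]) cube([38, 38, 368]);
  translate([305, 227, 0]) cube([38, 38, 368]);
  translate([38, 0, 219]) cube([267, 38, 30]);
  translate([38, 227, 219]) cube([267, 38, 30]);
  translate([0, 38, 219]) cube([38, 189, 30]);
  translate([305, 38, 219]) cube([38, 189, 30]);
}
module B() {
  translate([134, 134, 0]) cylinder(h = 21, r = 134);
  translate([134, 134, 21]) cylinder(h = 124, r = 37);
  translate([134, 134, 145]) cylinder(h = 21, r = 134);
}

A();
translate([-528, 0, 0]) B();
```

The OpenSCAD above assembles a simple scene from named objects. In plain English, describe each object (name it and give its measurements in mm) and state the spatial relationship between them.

A is a four-legged stool. The seat is 343×265 mm, 32 mm thick, top at z = 400 mm. It stands on four square legs, each 38×38 mm in cross-section, from z = 0 to the seat underside, each flush with a corner of the seat. Four stretchers, 38 mm wide and 30 mm tall, connect adjacent legs with their undersides at z = 219 mm, each running between the inner faces of the legs it joins and aligned with the legs' outer faces on the other axis.

B is a spool: two coaxial disc flanges of radius 134 mm and thickness 21 mm, joined by a core cylinder of radius 37 mm and height 124 mm. The lower flange rests on z = 0 and the three cylinders share a vertical axis.

The spool is on the floor beside the stool on its −x side.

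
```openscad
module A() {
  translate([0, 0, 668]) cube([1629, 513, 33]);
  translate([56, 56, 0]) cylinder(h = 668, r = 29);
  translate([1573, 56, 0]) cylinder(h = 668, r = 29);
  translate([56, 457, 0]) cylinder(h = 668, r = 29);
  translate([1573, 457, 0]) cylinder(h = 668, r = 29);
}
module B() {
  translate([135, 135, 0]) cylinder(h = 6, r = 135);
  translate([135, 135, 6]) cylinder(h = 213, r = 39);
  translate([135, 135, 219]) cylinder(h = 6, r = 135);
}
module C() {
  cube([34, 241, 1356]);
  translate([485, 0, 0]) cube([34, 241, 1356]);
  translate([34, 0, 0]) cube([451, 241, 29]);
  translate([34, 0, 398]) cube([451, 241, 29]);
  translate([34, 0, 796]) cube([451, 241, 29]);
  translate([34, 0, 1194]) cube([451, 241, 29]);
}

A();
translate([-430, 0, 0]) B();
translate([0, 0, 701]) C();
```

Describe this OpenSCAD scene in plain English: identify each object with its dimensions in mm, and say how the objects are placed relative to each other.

A is a rectangular dining table. The top is 1629×513×33 mm with its upper surface at z = 701 mm. It stands on four round legs of 58 mm diameter, each leg's bounding box inset 27 mm from the nearest pair of top edges, running from the floor to the underside of the top.

B is a spool: two coaxial disc flanges of radius 135 mm and thickness 6 mm, joined by a core cylinder of radius 39 mm and height 213 mm. The lower flange rests on z = 0 and the three cylinders share a vertical axis.

C is an open bookshelf. Two side panels, each 34 mm thick, 241 mm deep and 1356 mm tall, stand 519 mm apart (outside-to-outside). Between them sit 4 shelves, each 29 mm thick and 241 mm deep, spanning the full gap between the sides. The bottom shelf rests on the floor (its underside at z = 0) and the clear gap between one shelf's top and the next shelf's underside is 369 mm.

The spool is on the floor beside the table on its −x side. The bookshelf is on top of the table.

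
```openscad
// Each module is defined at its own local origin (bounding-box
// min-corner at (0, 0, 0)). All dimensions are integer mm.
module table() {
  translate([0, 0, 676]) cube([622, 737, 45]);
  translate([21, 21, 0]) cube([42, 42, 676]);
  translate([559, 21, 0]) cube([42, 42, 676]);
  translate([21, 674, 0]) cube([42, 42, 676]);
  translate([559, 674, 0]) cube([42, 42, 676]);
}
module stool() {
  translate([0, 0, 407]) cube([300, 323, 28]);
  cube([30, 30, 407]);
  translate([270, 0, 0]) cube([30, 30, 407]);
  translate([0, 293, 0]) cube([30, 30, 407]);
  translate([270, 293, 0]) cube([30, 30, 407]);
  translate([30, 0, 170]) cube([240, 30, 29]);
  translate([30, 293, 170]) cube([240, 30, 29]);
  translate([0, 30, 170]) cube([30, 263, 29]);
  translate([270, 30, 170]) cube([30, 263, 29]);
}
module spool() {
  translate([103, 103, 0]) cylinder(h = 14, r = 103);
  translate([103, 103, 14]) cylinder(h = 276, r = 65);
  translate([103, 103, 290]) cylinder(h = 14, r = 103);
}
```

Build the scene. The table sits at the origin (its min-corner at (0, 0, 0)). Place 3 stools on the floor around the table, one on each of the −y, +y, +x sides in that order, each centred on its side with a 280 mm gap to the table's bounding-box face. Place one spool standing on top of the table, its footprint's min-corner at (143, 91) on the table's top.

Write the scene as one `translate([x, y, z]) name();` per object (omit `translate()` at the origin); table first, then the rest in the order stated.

table();
translate([161, -603, 0]) stool();
translate([161, 1017, 0]) stool();
translate([902, 207, 0]) stool();
translate([143, 91, 721]) spool();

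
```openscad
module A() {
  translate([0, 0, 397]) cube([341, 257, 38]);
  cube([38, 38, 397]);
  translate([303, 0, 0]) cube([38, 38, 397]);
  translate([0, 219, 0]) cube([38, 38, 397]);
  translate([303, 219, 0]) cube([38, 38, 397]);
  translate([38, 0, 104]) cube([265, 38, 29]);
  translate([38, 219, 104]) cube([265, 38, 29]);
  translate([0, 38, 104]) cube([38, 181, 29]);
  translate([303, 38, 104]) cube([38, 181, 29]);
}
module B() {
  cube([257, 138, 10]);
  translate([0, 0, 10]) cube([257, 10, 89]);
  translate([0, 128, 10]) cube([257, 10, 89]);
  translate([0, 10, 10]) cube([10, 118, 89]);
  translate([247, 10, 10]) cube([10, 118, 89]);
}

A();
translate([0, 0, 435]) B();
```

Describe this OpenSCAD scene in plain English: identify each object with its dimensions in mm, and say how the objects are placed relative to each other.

A is a four-legged stool. The seat is 341×257 mm, 38 mm thick, top at z = 435 mm. It stands on four square legs, each 38×38 mm in cross-section, from z = 0 to the seat underside, each flush with a corner of the seat. Four stretchers, 38 mm wide and 29 mm tall, connect adjacent legs with their undersides at z = 104 mm, each running between the inner faces of the legs it joins and aligned with the legs' outer faces on the other axis.

B is an open storage box with external size 257×138×99 mm and wall thickness 10 mm (the base is also 10 mm thick). The base covers the whole footprint; the four walls stand on the base, with the y-facing walls full-width and the x-facing walls fitting between their inner faces.

The open box is on top of the stool.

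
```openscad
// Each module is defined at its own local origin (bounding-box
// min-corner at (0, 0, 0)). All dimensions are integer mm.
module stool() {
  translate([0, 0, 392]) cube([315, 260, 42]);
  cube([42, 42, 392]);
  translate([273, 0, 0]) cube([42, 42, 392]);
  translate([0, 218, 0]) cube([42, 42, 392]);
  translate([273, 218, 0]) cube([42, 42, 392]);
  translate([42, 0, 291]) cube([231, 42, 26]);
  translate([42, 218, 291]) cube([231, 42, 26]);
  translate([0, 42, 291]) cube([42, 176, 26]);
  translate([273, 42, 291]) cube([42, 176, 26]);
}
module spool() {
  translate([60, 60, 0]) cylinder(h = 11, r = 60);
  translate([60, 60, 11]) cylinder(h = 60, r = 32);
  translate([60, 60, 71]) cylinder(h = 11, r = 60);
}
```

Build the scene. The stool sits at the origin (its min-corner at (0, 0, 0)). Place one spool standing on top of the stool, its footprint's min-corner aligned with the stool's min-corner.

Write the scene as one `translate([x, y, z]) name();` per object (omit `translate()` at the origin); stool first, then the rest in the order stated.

stool();
translate([0, 0, 434]) spool();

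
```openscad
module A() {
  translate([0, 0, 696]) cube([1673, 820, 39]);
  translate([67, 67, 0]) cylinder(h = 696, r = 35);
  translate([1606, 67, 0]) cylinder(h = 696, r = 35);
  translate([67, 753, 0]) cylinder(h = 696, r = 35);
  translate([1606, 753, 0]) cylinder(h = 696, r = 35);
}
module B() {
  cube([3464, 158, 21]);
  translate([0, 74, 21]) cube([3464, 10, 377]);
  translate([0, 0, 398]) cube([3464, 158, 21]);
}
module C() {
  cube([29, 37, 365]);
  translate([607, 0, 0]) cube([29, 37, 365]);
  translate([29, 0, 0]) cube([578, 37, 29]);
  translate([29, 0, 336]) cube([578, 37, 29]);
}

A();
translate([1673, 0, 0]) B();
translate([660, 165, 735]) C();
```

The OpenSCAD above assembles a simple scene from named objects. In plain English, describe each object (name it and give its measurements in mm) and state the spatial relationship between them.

A is a table with a 1673×820 mm rectangular top, 39 mm thick, top surface at z = 735 mm, supported by four round legs of 70 mm diameter, each leg's bounding box inset 32 mm from the nearest pair of top edges, running from the floor.

B is an I-beam lying along x, 3464 mm long. Overall section height 419 mm. Two flanges 158 mm wide (y) and 21 mm thick, one on the floor and one at the top; a web 10 mm thick runs between them, centred on the flange width.

C is a rectangular picture frame lying in the x–z plane (depth along y). The opening is 578 mm wide (x) by 307 mm tall (z), surrounded by a border 29 mm wide on all four sides. The frame is 37 mm deep and is made of two full-height vertical stiles with two horizontal rails fitted between them.

The I-beam is against the table's +x side, with their −y faces flush. The picture frame is on top of the table.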